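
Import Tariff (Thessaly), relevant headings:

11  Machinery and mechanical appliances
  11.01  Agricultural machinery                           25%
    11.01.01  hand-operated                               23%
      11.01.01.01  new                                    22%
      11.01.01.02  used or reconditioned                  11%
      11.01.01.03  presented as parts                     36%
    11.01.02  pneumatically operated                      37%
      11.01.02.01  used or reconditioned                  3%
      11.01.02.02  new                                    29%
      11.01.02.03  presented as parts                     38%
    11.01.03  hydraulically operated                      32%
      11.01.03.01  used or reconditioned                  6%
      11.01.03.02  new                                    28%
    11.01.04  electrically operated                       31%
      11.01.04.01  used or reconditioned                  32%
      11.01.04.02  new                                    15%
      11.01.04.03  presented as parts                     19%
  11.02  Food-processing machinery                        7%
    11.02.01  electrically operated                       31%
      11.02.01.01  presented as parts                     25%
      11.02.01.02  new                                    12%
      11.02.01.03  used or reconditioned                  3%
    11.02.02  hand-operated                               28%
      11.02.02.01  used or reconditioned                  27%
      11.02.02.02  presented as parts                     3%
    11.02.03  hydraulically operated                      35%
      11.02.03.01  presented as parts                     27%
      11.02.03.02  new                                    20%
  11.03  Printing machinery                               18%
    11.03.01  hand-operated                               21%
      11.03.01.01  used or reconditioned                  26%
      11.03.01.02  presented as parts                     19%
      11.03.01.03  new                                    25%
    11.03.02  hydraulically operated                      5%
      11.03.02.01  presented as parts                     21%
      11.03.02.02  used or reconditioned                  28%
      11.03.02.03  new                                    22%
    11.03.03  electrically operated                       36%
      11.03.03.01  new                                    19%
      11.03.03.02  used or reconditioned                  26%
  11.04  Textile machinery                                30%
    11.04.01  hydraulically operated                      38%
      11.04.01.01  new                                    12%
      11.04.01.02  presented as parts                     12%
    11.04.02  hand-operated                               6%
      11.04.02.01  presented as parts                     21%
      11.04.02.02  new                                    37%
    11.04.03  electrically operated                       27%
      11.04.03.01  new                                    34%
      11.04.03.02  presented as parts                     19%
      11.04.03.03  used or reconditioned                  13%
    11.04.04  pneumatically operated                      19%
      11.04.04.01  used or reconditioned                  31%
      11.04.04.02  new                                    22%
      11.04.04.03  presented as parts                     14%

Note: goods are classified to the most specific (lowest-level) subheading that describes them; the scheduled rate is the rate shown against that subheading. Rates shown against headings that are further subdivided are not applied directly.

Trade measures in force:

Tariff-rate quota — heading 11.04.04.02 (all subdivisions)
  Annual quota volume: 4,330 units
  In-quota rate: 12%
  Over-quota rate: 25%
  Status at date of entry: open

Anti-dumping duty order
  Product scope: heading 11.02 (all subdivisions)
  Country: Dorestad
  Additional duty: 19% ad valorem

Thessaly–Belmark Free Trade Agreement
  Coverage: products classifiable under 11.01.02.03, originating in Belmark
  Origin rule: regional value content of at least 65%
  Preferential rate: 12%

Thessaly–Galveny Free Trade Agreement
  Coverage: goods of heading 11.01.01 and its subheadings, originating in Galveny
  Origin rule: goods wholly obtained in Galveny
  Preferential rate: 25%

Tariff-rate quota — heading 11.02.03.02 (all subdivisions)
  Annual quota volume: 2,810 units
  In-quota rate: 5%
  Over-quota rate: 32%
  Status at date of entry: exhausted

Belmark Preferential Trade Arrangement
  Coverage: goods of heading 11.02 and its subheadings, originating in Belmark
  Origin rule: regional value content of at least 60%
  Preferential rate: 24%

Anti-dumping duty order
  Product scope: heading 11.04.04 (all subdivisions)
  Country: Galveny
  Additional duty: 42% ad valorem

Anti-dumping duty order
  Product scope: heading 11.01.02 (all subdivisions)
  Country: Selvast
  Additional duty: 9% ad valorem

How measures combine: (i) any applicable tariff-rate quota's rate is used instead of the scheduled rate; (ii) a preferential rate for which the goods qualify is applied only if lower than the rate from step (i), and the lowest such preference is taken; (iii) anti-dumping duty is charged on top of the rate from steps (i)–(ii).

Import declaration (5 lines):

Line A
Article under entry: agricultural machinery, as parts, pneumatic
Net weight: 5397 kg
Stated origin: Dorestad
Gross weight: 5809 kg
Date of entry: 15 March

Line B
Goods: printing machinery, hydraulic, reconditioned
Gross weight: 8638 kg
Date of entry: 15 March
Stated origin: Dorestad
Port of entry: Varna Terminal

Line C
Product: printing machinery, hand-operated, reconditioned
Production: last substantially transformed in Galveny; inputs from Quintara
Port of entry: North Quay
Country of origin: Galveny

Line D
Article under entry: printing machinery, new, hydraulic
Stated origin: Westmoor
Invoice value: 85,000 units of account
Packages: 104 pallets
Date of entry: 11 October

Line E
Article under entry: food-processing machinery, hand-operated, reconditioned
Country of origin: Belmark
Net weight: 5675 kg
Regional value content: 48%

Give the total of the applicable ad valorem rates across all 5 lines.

Line A: agricultural → 11.01; pneumatic → 11.01.02; as parts → 11.01.02.03. Scheduled 38%. No special measure applies. → 38%.
Line B: printing → 11.03; hydraulic → 11.03.02; reconditioned → 11.03.02.02. Scheduled 28%. No special measure applies. → 28%.
Line C: printing → 11.03; hand-operated → 11.03.01; reconditioned → 11.03.01.01. Scheduled 26%. Galveny agreement on 11.01.01: 11.03.01.01 not covered. → 26%.
Line D: printing → 11.03; hydraulic → 11.03.02; new → 11.03.02.03. Scheduled 22%. No special measure applies. → 22%.
Line E: food-processing → 11.02; hand-operated → 11.02.02; reconditioned → 11.02.02.01. Scheduled 27%. Belmark agreement on 11.01.02.03: 11.02.02.01 not covered; Belmark agreement on 11.02: RVC < 60%. → 27%.
Sum: 38% + 28% + 26% + 22% + 27% = 141%.

141%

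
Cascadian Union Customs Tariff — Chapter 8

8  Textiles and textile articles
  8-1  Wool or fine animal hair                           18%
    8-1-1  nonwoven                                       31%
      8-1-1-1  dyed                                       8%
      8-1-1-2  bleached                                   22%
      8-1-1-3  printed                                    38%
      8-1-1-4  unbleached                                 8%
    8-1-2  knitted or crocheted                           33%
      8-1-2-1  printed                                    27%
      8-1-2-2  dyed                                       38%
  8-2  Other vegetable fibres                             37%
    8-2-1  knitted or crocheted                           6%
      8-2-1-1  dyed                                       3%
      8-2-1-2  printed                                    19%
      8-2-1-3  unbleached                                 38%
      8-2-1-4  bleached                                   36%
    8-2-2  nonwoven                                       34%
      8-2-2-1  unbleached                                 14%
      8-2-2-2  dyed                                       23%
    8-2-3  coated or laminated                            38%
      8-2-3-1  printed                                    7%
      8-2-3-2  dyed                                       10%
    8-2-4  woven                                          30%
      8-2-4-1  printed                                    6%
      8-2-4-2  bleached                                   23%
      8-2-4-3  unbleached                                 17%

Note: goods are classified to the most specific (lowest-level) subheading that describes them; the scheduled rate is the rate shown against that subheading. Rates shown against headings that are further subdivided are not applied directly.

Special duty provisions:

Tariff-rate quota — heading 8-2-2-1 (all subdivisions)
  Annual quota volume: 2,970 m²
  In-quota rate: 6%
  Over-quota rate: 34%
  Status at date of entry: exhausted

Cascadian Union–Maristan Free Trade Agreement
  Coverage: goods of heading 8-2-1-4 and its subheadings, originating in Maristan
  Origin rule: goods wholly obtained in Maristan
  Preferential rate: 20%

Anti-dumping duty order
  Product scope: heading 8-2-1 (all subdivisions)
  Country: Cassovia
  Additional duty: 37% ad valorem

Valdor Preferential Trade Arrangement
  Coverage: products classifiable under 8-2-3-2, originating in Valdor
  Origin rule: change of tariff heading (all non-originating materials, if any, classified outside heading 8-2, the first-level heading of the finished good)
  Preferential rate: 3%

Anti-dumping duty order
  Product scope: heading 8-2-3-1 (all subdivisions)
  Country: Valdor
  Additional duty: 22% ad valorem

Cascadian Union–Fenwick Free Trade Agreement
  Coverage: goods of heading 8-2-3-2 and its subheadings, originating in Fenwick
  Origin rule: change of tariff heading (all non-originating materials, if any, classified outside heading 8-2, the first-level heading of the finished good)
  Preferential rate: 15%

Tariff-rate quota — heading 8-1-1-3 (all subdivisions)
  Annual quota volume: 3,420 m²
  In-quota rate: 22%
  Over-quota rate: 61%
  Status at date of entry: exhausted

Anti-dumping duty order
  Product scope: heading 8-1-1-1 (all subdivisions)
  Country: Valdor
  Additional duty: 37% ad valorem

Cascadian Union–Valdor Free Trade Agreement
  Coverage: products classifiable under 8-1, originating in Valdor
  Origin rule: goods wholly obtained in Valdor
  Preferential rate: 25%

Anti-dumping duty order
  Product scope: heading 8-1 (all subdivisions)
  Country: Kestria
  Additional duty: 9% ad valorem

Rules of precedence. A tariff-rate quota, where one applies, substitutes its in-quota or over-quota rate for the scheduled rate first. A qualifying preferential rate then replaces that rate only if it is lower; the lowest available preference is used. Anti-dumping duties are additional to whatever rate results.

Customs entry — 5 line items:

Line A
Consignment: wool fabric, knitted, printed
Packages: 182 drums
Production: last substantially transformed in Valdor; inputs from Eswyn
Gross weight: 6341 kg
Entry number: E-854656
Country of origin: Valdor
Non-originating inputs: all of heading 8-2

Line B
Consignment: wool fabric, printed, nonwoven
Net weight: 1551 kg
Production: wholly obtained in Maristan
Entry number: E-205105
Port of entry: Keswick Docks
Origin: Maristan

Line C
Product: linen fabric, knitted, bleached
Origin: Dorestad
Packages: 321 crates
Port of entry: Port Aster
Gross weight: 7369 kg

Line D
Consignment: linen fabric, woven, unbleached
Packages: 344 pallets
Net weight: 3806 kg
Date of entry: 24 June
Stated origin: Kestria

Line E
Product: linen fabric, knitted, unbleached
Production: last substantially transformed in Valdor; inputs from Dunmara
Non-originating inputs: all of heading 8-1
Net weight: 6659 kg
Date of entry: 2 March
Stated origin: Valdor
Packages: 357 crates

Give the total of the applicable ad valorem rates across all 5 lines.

Line A: wool → 8-1; knitted → 8-1-2; printed → 8-1-2-1. Scheduled 27%. Valdor agreement on 8-2-3-2: 8-1-2-1 not covered; Valdor agreement on 8-1: not wholly obtained. → 27%.
Line B: wool → 8-1; nonwoven → 8-1-1; printed → 8-1-1-3. Scheduled 38%. quota on 8-1-1-3 exhausted → over-quota 61%; Maristan agreement on 8-2-1-4: 8-1-1-3 not covered. → 61%.
Line C: linen → 8-2; knitted → 8-2-1; bleached → 8-2-1-4. Scheduled 36%. No special measure applies. → 36%.
Line D: linen → 8-2; woven → 8-2-4; unbleached → 8-2-4-3. Scheduled 17%. No special measure applies. → 17%.
Line E: linen → 8-2; knitted → 8-2-1; unbleached → 8-2-1-3. Scheduled 38%. Valdor agreement on 8-2-3-2: 8-2-1-3 not covered; Valdor agreement on 8-1: 8-2-1-3 not covered. → 38%.
Sum: 27% + 61% + 36% + 17% + 38% = 179%.

179%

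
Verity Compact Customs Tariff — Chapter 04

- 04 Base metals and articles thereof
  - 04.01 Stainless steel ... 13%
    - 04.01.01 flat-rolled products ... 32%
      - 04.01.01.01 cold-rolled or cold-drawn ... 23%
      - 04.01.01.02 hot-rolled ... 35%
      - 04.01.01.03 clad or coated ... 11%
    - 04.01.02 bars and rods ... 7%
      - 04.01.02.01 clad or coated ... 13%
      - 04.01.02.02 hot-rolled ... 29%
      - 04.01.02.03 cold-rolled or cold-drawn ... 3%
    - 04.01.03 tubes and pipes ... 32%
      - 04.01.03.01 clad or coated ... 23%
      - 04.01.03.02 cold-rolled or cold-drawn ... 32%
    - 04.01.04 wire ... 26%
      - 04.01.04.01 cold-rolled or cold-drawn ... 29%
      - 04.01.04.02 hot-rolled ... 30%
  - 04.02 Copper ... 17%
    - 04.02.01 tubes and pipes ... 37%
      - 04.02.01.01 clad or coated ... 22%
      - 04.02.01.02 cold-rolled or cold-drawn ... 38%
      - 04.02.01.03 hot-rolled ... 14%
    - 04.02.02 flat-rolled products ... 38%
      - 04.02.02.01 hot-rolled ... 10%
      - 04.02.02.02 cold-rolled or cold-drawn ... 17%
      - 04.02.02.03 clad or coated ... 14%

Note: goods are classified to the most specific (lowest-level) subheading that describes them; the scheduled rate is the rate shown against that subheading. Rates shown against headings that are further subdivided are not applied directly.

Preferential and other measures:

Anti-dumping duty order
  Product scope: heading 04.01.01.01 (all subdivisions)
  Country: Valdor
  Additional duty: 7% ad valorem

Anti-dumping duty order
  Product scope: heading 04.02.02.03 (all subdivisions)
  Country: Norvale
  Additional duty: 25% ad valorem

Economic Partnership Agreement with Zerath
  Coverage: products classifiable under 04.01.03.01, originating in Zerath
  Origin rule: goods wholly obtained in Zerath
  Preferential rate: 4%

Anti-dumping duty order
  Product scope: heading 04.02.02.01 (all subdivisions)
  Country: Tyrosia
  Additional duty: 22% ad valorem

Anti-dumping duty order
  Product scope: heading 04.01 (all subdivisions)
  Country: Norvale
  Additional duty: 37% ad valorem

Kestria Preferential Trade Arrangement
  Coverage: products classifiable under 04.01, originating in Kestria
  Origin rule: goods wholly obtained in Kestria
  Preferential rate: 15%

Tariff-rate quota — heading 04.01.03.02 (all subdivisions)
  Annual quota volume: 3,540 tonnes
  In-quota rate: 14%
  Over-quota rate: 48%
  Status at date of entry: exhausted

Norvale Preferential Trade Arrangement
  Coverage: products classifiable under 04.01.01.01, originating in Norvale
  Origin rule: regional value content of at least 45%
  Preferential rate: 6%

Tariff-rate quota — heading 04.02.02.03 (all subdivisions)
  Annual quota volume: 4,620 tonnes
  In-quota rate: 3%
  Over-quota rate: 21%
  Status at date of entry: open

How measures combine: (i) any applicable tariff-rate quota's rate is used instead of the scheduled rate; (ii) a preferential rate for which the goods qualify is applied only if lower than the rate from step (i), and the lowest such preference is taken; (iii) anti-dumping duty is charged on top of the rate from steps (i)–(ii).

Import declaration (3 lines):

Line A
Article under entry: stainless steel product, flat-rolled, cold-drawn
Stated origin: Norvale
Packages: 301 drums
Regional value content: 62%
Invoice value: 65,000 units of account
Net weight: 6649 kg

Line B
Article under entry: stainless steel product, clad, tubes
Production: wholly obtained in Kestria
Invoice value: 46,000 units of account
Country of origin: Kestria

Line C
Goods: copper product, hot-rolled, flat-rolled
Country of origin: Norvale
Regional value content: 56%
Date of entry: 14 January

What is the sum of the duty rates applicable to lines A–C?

68%

Line A: stainless steel → 04.01; flat-rolled → 04.01.01; cold-drawn → 04.01.01.01. Scheduled 23%. Norvale agreement on 04.01.01.01: RVC ≥ 45% → 6% available; preferential 6%; anti-dumping (Norvale, 04.01): +37%; total 6% + 37% = 43%. → 43%.
Line B: stainless steel → 04.01; tubes → 04.01.03; clad → 04.01.03.01. Scheduled 23%. Kestria agreement on 04.01: wholly obtained → 15% available; preferential 15%. → 15%.
Line C: copper → 04.02; flat-rolled → 04.02.02; hot-rolled → 04.02.02.01. Scheduled 10%. Norvale agreement on 04.01.01.01: 04.02.02.01 not covered. → 10%.
Sum: 43% + 15% + 10% = 68%.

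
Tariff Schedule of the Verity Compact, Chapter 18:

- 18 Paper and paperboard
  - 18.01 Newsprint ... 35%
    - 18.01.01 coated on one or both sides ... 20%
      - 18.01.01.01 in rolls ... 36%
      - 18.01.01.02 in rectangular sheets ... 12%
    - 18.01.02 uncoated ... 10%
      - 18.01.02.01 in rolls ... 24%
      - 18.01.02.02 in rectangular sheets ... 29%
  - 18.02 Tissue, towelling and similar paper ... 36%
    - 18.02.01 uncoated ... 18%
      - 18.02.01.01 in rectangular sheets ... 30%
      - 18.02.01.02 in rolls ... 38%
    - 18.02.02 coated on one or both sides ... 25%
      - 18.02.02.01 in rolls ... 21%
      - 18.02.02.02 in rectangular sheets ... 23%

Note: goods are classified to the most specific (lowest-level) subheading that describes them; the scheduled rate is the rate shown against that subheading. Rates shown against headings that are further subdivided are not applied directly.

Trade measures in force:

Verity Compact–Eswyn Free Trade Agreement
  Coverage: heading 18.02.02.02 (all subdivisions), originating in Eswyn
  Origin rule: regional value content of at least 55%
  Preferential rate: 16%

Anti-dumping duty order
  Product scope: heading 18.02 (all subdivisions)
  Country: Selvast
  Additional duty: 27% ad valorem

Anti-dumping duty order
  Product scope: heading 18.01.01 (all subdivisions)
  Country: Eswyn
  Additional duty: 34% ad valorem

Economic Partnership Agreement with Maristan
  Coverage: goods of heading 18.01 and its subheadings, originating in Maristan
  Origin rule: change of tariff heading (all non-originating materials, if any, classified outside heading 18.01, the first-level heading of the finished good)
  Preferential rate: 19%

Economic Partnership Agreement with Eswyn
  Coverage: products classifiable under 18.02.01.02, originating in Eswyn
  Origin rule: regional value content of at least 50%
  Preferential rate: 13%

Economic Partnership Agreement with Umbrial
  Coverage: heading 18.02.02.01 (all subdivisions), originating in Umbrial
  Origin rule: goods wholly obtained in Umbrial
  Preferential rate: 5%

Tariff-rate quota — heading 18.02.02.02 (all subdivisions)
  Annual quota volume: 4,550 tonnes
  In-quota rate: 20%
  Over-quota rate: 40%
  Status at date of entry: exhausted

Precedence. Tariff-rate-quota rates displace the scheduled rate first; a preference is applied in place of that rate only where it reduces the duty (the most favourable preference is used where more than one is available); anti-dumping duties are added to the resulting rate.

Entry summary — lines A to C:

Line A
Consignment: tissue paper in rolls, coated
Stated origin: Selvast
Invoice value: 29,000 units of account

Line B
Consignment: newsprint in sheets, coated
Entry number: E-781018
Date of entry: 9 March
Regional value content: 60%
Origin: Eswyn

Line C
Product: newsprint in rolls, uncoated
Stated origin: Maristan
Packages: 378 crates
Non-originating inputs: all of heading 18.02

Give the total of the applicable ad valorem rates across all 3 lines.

113%

Line A: tissue paper → 18.02; coated → 18.02.02; in rolls → 18.02.02.01. Scheduled 21%. anti-dumping (Selvast, 18.02): +27%; total 21% + 27% = 48%. → 48%.
Line B: newsprint → 18.01; coated → 18.01.01; in sheets → 18.01.01.02. Scheduled 12%. Eswyn agreement on 18.02.02.02: 18.01.01.02 not covered; Eswyn agreement on 18.02.01.02: 18.01.01.02 not covered; anti-dumping (Eswyn, 18.01.01): +34%; total 12% + 34% = 46%. → 46%.
Line C: newsprint → 18.01; uncoated → 18.01.02; in rolls → 18.01.02.01. Scheduled 24%. Maristan agreement on 18.01: CTH met → 19% available; preferential 19%. → 19%.
Sum: 48% + 46% + 19% = 113%.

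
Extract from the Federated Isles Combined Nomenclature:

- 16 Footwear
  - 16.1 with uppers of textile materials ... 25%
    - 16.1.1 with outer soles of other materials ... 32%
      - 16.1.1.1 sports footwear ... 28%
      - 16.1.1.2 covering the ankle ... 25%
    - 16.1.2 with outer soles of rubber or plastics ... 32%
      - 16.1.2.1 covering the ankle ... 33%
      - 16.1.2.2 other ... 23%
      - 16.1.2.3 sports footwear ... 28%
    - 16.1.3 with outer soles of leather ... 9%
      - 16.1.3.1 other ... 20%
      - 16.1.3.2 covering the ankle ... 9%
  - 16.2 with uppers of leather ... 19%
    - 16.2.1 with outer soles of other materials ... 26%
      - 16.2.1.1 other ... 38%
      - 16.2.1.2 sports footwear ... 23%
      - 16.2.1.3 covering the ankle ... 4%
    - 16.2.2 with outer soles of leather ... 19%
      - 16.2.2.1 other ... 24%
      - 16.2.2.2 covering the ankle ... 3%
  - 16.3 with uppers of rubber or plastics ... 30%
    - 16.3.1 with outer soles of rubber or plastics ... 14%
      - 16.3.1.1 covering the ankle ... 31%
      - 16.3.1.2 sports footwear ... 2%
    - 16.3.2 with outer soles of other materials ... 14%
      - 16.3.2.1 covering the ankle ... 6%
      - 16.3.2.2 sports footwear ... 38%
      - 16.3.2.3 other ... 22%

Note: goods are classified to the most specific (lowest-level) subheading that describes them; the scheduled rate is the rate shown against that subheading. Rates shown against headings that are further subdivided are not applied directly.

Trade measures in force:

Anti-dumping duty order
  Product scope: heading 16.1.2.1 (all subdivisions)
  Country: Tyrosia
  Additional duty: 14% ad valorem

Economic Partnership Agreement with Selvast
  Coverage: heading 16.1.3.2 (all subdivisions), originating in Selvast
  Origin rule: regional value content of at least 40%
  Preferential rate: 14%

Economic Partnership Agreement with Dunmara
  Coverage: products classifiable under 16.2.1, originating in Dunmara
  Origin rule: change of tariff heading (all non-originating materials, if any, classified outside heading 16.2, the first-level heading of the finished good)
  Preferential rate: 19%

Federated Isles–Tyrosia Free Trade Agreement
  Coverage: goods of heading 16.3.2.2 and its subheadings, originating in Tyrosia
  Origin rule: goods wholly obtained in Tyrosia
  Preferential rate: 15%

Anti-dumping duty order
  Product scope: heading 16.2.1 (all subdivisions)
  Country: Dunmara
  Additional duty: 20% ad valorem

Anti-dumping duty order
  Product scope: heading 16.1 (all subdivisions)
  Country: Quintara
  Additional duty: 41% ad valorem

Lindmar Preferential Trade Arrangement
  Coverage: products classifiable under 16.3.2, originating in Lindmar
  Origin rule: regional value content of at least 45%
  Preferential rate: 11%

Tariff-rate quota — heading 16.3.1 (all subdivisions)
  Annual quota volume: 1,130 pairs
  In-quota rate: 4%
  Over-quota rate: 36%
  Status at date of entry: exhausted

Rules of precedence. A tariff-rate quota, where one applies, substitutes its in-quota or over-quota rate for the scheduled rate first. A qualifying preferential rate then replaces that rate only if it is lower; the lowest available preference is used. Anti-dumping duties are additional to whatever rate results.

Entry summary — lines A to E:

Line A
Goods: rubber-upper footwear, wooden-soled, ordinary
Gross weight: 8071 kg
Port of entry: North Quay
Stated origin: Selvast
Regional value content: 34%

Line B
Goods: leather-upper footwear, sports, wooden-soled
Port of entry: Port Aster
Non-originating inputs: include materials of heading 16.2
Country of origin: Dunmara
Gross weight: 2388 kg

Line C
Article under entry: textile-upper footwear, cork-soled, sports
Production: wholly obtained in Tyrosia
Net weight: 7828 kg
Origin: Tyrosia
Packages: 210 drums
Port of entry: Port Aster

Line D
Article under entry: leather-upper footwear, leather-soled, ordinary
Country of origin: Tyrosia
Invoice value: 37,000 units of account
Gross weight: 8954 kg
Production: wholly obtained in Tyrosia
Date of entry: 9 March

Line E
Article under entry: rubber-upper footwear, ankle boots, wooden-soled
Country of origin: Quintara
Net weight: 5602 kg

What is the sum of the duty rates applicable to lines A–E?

Line A: rubber-upper → 16.3; wooden-soled → 16.3.2; ordinary → 16.3.2.3. Scheduled 22%. Selvast agreement on 16.1.3.2: 16.3.2.3 not covered. → 22%.
Line B: leather-upper → 16.2; wooden-soled → 16.2.1; sports → 16.2.1.2. Scheduled 23%. Dunmara agreement on 16.2.1: CTH not met; anti-dumping (Dunmara, 16.2.1): +20%; total 23% + 20% = 43%. → 43%.
Line C: textile-upper → 16.1; cork-soled → 16.1.1; sports → 16.1.1.1. Scheduled 28%. Tyrosia agreement on 16.3.2.2: 16.1.1.1 not covered. → 28%.
Line D: leather-upper → 16.2; leather-soled → 16.2.2; ordinary → 16.2.2.1. Scheduled 24%. Tyrosia agreement on 16.3.2.2: 16.2.2.1 not covered. → 24%.
Line E: rubber-upper → 16.3; wooden-soled → 16.3.2; ankle boots → 16.3.2.1. Scheduled 6%. No special measure applies. → 6%.
Sum: 22% + 43% + 28% + 24% + 6% = 123%.

123%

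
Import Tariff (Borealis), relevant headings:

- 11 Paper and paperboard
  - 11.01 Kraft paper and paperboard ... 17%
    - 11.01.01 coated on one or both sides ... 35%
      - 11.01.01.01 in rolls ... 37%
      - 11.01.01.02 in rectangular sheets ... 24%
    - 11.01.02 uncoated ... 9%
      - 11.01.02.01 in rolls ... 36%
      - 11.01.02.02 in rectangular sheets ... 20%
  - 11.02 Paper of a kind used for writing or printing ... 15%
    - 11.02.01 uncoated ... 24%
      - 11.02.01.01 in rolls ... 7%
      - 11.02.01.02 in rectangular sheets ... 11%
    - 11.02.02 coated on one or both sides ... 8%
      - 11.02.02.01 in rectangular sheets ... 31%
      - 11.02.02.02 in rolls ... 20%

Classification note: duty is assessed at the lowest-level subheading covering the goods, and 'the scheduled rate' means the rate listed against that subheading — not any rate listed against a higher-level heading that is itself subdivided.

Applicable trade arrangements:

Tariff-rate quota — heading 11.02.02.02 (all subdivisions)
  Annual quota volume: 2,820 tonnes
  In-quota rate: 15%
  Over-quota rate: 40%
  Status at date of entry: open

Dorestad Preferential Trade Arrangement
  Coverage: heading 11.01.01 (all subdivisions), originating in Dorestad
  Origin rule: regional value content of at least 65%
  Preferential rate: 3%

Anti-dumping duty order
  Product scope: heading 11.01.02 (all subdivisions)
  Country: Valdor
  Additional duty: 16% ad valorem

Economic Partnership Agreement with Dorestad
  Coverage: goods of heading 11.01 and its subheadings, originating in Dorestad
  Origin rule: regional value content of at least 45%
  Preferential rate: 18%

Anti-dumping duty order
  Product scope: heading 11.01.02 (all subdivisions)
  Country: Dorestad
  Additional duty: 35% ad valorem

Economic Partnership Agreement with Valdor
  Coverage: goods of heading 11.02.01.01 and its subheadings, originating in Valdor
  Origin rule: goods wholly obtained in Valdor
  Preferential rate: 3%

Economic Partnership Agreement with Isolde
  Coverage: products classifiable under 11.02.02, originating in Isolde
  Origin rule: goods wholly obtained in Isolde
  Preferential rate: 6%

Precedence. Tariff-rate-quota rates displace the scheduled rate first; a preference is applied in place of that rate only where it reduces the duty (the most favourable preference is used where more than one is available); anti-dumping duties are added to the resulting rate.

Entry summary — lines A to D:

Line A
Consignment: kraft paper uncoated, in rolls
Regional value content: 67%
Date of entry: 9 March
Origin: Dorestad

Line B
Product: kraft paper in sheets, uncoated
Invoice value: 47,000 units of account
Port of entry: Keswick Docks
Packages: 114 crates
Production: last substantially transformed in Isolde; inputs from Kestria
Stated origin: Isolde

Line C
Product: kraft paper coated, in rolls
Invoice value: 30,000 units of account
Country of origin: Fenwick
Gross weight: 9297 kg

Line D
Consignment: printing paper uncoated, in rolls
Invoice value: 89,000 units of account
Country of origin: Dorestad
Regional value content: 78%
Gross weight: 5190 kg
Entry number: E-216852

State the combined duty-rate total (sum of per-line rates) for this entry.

Line A: kraft paper → 11.01; uncoated → 11.01.02; in rolls → 11.01.02.01. Scheduled 36%. Dorestad agreement on 11.01.01: 11.01.02.01 not covered; Dorestad agreement on 11.01: RVC ≥ 45% → 18% available; preferential 18%; anti-dumping (Dorestad, 11.01.02): +35%; total 18% + 35% = 53%. → 53%.
Line B: kraft paper → 11.01; uncoated → 11.01.02; in sheets → 11.01.02.02. Scheduled 20%. Isolde agreement on 11.02.02: 11.01.02.02 not covered. → 20%.
Line C: kraft paper → 11.01; coated → 11.01.01; in rolls → 11.01.01.01. Scheduled 37%. No special measure applies. → 37%.
Line D: printing paper → 11.02; uncoated → 11.02.01; in rolls → 11.02.01.01. Scheduled 7%. Dorestad agreement on 11.01.01: 11.02.01.01 not covered; Dorestad agreement on 11.01: 11.02.01.01 not covered. → 7%.
Sum: 53% + 20% + 37% + 7% = 117%.

117%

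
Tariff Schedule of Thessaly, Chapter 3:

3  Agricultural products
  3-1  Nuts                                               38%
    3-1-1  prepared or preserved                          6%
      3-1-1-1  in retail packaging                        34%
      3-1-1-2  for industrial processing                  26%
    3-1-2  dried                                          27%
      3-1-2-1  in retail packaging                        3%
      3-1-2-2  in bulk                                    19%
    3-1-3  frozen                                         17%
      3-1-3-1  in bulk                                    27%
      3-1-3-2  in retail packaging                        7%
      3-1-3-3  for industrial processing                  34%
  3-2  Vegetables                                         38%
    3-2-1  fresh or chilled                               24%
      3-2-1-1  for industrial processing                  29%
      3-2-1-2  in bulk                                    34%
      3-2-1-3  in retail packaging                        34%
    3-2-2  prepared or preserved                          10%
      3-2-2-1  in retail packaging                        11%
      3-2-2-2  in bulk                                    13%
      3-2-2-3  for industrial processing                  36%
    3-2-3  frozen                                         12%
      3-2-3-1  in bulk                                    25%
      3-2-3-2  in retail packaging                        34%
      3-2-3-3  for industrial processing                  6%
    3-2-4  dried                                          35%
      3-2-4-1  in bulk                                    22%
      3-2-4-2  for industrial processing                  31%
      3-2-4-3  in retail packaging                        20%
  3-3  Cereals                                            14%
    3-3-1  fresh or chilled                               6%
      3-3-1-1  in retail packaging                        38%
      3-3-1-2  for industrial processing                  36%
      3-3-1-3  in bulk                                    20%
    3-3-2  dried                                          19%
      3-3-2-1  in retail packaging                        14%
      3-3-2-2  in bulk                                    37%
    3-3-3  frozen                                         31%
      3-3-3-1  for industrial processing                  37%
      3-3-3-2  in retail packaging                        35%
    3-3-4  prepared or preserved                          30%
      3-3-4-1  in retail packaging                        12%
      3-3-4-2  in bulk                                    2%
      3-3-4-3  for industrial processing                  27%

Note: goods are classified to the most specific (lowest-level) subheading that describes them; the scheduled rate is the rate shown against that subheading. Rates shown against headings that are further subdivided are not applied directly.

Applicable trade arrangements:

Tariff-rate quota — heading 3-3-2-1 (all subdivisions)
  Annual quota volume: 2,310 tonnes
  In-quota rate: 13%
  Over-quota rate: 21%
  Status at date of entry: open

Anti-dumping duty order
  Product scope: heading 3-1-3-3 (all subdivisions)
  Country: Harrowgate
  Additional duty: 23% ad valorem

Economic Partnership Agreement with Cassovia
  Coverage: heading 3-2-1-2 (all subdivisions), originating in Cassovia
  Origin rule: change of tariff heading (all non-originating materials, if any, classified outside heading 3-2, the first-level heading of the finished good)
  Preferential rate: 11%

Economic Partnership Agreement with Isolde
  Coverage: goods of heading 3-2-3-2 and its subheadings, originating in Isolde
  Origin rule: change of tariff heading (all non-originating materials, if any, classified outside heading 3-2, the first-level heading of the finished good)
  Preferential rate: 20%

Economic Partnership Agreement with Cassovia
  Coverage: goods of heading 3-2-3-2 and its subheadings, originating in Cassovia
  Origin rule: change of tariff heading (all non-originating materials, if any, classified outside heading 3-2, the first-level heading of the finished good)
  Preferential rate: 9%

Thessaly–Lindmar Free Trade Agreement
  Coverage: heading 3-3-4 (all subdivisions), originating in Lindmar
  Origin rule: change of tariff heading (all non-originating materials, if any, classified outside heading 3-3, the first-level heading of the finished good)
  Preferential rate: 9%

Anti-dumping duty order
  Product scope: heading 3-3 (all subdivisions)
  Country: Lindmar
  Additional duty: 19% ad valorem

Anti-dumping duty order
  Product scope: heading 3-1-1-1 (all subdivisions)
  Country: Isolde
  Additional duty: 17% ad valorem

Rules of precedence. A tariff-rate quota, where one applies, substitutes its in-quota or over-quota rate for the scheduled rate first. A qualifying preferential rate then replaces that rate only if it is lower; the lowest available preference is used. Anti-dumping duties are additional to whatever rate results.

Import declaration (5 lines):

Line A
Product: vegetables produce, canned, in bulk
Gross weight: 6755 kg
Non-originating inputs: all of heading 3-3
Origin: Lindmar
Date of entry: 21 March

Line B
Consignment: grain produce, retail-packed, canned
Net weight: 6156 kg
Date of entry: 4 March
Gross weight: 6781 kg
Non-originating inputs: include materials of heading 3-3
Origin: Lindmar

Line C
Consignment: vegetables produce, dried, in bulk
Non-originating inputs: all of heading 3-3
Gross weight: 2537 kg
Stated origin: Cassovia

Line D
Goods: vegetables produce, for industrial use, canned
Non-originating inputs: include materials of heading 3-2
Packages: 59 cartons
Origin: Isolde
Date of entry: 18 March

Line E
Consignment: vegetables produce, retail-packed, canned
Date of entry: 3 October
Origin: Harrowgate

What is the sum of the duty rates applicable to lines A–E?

113%

Line A: vegetables → 3-2; canned → 3-2-2; in bulk → 3-2-2-2. Scheduled 13%. Lindmar agreement on 3-3-4: 3-2-2-2 not covered. → 13%.
Line B: grain → 3-3; canned → 3-3-4; retail-packed → 3-3-4-1. Scheduled 12%. Lindmar agreement on 3-3-4: CTH not met; anti-dumping (Lindmar, 3-3): +19%; total 12% + 19% = 31%. → 31%.
Line C: vegetables → 3-2; dried → 3-2-4; in bulk → 3-2-4-1. Scheduled 22%. Cassovia agreement on 3-2-1-2: 3-2-4-1 not covered; Cassovia agreement on 3-2-3-2: 3-2-4-1 not covered. → 22%.
Line D: vegetables → 3-2; canned → 3-2-2; for industrial use → 3-2-2-3. Scheduled 36%. Isolde agreement on 3-2-3-2: 3-2-2-3 not covered. → 36%.
Line E: vegetables → 3-2; canned → 3-2-2; retail-packed → 3-2-2-1. Scheduled 11%. No special measure applies. → 11%.
Sum: 13% + 31% + 22% + 36% + 11% = 113%.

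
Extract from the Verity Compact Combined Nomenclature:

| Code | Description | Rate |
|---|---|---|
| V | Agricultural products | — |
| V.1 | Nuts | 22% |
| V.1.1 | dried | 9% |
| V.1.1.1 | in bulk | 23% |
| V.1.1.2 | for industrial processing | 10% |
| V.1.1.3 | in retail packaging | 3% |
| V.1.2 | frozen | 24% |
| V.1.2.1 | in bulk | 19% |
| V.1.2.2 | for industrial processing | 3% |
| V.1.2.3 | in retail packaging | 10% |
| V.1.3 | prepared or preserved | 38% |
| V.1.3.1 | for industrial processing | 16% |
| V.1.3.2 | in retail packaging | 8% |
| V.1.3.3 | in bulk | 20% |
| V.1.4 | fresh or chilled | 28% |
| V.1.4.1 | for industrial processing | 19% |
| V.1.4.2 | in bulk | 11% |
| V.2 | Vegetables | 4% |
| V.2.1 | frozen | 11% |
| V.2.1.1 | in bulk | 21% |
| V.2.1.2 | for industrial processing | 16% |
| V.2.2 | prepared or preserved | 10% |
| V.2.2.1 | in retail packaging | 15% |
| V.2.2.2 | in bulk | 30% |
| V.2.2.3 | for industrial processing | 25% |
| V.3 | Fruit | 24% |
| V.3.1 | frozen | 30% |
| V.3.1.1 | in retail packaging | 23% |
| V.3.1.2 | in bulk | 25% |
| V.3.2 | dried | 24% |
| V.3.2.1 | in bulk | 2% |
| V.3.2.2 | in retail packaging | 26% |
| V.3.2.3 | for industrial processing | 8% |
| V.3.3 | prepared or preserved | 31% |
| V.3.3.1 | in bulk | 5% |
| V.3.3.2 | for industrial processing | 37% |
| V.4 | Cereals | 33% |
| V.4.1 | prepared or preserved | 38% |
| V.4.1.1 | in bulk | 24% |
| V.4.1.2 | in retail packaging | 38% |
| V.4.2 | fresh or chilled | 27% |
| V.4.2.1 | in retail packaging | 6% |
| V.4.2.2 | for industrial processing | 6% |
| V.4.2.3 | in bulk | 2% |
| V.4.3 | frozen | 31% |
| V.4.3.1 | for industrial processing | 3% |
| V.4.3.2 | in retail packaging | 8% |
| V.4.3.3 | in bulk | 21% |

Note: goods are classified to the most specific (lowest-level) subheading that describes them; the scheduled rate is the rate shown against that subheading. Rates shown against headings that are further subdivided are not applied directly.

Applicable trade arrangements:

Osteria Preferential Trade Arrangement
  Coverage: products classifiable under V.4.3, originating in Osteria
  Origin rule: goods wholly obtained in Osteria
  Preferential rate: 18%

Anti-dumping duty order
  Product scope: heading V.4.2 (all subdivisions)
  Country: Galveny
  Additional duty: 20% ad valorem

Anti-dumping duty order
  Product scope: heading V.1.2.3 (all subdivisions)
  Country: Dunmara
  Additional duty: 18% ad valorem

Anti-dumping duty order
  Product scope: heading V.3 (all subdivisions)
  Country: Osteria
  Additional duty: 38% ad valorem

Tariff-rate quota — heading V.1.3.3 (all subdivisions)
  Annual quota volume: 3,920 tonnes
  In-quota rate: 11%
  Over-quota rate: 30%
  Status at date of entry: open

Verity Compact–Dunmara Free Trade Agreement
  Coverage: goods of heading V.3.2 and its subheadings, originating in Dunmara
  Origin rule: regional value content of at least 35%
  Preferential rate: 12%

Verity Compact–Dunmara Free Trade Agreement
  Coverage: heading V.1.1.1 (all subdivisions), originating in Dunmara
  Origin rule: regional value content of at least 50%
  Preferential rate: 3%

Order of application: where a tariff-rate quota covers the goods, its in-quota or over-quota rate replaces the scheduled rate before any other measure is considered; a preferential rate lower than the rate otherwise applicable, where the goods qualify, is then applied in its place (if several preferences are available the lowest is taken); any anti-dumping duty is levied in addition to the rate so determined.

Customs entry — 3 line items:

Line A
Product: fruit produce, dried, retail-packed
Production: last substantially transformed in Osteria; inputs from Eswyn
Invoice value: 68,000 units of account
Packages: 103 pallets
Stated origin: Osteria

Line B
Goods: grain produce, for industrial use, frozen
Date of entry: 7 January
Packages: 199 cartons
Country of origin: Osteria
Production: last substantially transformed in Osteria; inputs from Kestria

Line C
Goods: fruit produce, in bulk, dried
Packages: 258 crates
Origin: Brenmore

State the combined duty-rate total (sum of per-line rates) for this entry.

Line A: fruit → V.3; dried → V.3.2; retail-packed → V.3.2.2. Scheduled 26%. Osteria agreement on V.4.3: V.3.2.2 not covered; anti-dumping (Osteria, V.3): +38%; total 26% + 38% = 64%. → 64%.
Line B: grain → V.4; frozen → V.4.3; for industrial use → V.4.3.1. Scheduled 3%. Osteria agreement on V.4.3: not wholly obtained. → 3%.
Line C: fruit → V.3; dried → V.3.2; in bulk → V.3.2.1. Scheduled 2%. No special measure applies. → 2%.
Sum: 64% + 3% + 2% = 69%.

69%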